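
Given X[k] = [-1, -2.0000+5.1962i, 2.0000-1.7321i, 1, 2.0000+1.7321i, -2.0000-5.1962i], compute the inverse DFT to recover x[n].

x[n] = (1/6) Σ(k=0 to 5) X[k] · e^(2πikn/6)

Computing each x[n]:
x[0] = 0
x[1] = -2
x[2] = -2
x[3] = 1
x[4] = 2
x[5] = 0

x = [0, -2, -2, 1, 2, 0]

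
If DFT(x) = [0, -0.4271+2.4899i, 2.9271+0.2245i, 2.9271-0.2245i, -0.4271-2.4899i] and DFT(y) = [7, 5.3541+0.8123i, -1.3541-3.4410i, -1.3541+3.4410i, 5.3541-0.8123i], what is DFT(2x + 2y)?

By linearity: DFT(2x + 2y) = 2·DFT(x) + 2·DFT(y)
= 2·[0, -0.4271+2.4899i, 2.9271+0.2245i, 2.9271-0.2245i, -0.4271-2.4899i] + 2·[7, 5.3541+0.8123i, -1.3541-3.4410i, -1.3541+3.4410i, 5.3541-0.8123i]

Computing element-wise:
Z[0] = 2·(0) + 2·(7) = 14
Z[1] = 2·(-0.4271+2.4899i) + 2·(5.3541+0.8123i) = 9.8540+6.6044i
Z[2] = 2·(2.9271+0.2245i) + 2·(-1.3541-3.4410i) = 3.1460-6.4330i
Z[3] = 2·(2.9271-0.2245i) + 2·(-1.3541+3.4410i) = 3.1460+6.4330i
Z[4] = 2·(-0.4271-2.4899i) + 2·(5.3541-0.8123i) = 9.8540-6.6044i

DFT(2x + 2y) = 2·X + 2·Y = [14, 9.8540+6.6044i, 3.1460-6.4330i, 3.1460+6.4330i, 9.8540-6.6044i]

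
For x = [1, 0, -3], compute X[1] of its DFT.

X[1] = Σ(n=0 to 2) x[n] · ω_3^(1n) where ω_3 = e^(-2πi/3)
= (1)·ω_3^0 + (0)·ω_3^1 + (-3)·ω_3^2

X[1] = 2.5000-2.5981i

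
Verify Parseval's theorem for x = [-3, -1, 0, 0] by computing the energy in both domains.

Time domain:
Σ|x[n]|² = |-3|² + |-1|² + |0|² + |0|² = 10.0000

Frequency domain:
(1/4)Σ|X[k]|² = (1/4)(|-4|² + |-3+1i|² + |-2|² + |-3-1i|²) = (1/4)·40.0000 = 10.0000

Both sides agree, confirming Parseval's theorem.

Σ|x[n]|² = (1/N)Σ|X[k]|² = 10.0000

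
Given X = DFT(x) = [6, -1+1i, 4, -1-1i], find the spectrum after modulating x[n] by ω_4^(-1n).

Modulation property: DFT(ω_4^(-1n)·x[n]) = X[(k-1) mod 4], so circularly shift X by 1 positions.

X[k-1] = [-1-1i, 6, -1+1i, 4]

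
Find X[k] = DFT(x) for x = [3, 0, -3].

X[k] = Σ(n=0 to 2) x[n] · ω_3^(nk)
where ω_3 = e^(-2πi/3)

Computing each X[k]:
X[0] = 0
X[1] = 4.5000-2.5981i
X[2] = 4.5000+2.5981i

X = [0, 4.5000-2.5981i, 4.5000+2.5981i]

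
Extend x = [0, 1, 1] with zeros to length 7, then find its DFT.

Original 3-point DFT: [2, -1, -1]
Zero-padded 7-point DFT provides frequency interpolation.

DFT_7([x, 0, ...]) = [2, 0.4010-1.7568i, -1.1235-0.5410i, -0.2775+0.3479i, -0.2775-0.3479i, -1.1235+0.5410i, 0.4010+1.7568i]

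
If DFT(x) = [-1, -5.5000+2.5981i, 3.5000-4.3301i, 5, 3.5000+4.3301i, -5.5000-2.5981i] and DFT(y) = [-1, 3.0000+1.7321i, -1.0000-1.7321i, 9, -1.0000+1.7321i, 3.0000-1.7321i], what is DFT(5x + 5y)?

By linearity: DFT(5x + 5y) = 5·DFT(x) + 5·DFT(y)
= 5·[-1, -5.5000+2.5981i, 3.5000-4.3301i, 5, 3.5000+4.3301i, -5.5000-2.5981i] + 5·[-1, 3.0000+1.7321i, -1.0000-1.7321i, 9, -1.0000+1.7321i, 3.0000-1.7321i]

Computing element-wise:
Z[0] = 5·(-1) + 5·(-1) = -10
Z[1] = 5·(-5.5000+2.5981i) + 5·(3.0000+1.7321i) = -12.5000+21.6510i
Z[2] = 5·(3.5000-4.3301i) + 5·(-1.0000-1.7321i) = 12.5000-30.3110i
Z[3] = 5·(5) + 5·(9) = 70
Z[4] = 5·(3.5000+4.3301i) + 5·(-1.0000+1.7321i) = 12.5000+30.3110i
Z[5] = 5·(-5.5000-2.5981i) + 5·(3.0000-1.7321i) = -12.5000-21.6510i

DFT(5x + 5y) = 5·X + 5·Y = [-10, -12.5000+21.6510i, 12.5000-30.3110i, 70, 12.5000+30.3110i, -12.5000-21.6510i]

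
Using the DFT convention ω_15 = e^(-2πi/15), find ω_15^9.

ω_15^9 = e^(-2πi·9/15)
= cos(-2π·9/15) + i·sin(-2π·9/15)
= cos(-18π/15) + i·sin(-18π/15)

ω_15^9 = cos(-18π/15) + i·sin(-18π/15) = -0.8090+0.5878i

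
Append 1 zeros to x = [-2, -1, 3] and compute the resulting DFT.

Original 3-point DFT: [0, -3.0000+3.4641i, -3.0000-3.4641i]
Zero-padded 4-point DFT provides frequency interpolation.

DFT_4([x, 0, ...]) = [0, -5+1i, 2, -5-1i]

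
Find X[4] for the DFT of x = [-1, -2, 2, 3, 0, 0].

X[4] = Σ(n=0 to 5) x[n] · ω_6^(4n) where ω_6 = e^(-2πi/6)
= (-1)·ω_6^0 + (-2)·ω_6^4 + (2)·ω_6^8 + (3)·ω_6^12 + (0)·ω_6^16 + (0)·ω_6^20

X[4] = 2.0000-3.4641i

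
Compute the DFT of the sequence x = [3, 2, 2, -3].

X[k] = Σ(n=0 to 3) x[n] · ω_4^(nk)
where ω_4 = e^(-2πi/4)

Computing each X[k]:
X[0] = 4
X[1] = 1-5i
X[2] = 6
X[3] = 1+5i

X = [4, 1-5i, 6, 1+5i]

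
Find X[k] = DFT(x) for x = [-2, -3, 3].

X[k] = Σ(n=0 to 2) x[n] · ω_3^(nk)
where ω_3 = e^(-2πi/3)

Computing each X[k]:
X[0] = -2
X[1] = -2.0000+5.1962i
X[2] = -2.0000-5.1962i

X = [-2, -2.0000+5.1962i, -2.0000-5.1962i]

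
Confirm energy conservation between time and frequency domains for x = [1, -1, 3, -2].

Time domain:
Σ|x[n]|² = |1|² + |-1|² + |3|² + |-2|² = 15.0000

Frequency domain:
(1/4)Σ|X[k]|² = (1/4)(|1|² + |-2-1i|² + |7|² + |-2+1i|²) = (1/4)·60.0000 = 15.0000

Both sides agree, confirming Parseval's theorem.

Σ|x[n]|² = (1/N)Σ|X[k]|² = 15.0000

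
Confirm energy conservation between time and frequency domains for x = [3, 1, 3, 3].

Time domain:
Σ|x[n]|² = |3|² + |1|² + |3|² + |3|² = 28.0000

Frequency domain:
(1/4)Σ|X[k]|² = (1/4)(|10|² + |2i|² + |2|² + |-2i|²) = (1/4)·112.0000 = 28.0000

Both sides agree, confirming Parseval's theorem.

Σ|x[n]|² = (1/N)Σ|X[k]|² = 28.0000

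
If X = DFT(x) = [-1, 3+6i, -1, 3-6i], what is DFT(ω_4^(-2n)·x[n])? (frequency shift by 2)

Modulation property: DFT(ω_4^(-2n)·x[n]) = X[(k-2) mod 4], so circularly shift X by 2 positions.

X[k-2] = [-1, 3-6i, -1, 3+6i]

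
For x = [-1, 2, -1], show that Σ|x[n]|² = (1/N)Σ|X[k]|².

Time domain:
Σ|x[n]|² = |-1|² + |2|² + |-1|² = 6.0000

Frequency domain:
(1/3)Σ|X[k]|² = (1/3)(|0|² + |-1.5000-2.5981i|² + |-1.5000+2.5981i|²) = (1/3)·18.0000 = 6.0000

Both sides agree, confirming Parseval's theorem.

Σ|x[n]|² = (1/N)Σ|X[k]|² = 6.0000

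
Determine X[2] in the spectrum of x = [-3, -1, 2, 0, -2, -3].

X[2] = Σ(n=0 to 5) x[n] · ω_6^(2n) where ω_6 = e^(-2πi/6)
= (-3)·ω_6^0 + (-1)·ω_6^2 + (2)·ω_6^4 + (0)·ω_6^6 + (-2)·ω_6^8 + (-3)·ω_6^10

X[2] = -1.0000+1.7321i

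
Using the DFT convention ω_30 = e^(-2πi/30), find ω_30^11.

ω_30^11 = e^(-2πi·11/30)
= cos(-2π·11/30) + i·sin(-2π·11/30)
= cos(-22π/30) + i·sin(-22π/30)

ω_30^11 = cos(-22π/30) + i·sin(-22π/30) = -0.6691-0.7431i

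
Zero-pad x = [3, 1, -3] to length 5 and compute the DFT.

Original 3-point DFT: [1, 4.0000-3.4641i, 4.0000+3.4641i]
Zero-padded 5-point DFT provides frequency interpolation.

DFT_5([x, 0, ...]) = [1, 5.7361+0.8123i, 1.2639-3.4410i, 1.2639+3.4410i, 5.7361-0.8123i]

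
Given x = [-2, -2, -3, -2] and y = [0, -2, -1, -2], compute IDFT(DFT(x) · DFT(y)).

(x ⊛ y)[n] = Σ(m=0 to 3) x[m] · y[(n-m) mod 4]

Computing each output sample:
(x ⊛ y)[0] = 11
(x ⊛ y)[1] = 12
(x ⊛ y)[2] = 10
(x ⊛ y)[3] = 12

x ⊛ y = [11, 12, 10, 12]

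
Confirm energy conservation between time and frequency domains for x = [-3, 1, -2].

Time domain:
Σ|x[n]|² = |-3|² + |1|² + |-2|² = 14.0000

Frequency domain:
(1/3)Σ|X[k]|² = (1/3)(|-4|² + |-2.5000-2.5981i|² + |-2.5000+2.5981i|²) = (1/3)·42.0000 = 14.0000

Both sides agree, confirming Parseval's theorem.

Σ|x[n]|² = (1/N)Σ|X[k]|² = 14.0000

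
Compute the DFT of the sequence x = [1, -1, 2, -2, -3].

X[k] = Σ(n=0 to 4) x[n] · ω_5^(nk)
where ω_5 = e^(-2πi/5)

Computing each X[k]:
X[0] = -3
X[1] = -0.2361-4.2533i
X[2] = 4.2361+2.6287i
X[3] = 4.2361-2.6287i
X[4] = -0.2361+4.2533i

X = [-3, -0.2361-4.2533i, 4.2361+2.6287i, 4.2361-2.6287i, -0.2361+4.2533i]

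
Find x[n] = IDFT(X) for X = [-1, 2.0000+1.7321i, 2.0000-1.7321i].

x[n] = (1/3) Σ(k=0 to 2) X[k] · e^(2πikn/3)

Computing each x[n]:
x[0] = 1
x[1] = -2
x[2] = 0

x = [1, -2, 0]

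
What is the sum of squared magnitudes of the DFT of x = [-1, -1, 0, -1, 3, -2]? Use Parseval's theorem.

Parseval: Σ|x[n]|² = (1/N)Σ|X[k]|², so Σ|X[k]|² = N·Σ|x[n]|² = 6·16.0000

Σ|X[k]|² = N·Σ|x[n]|² = 6·16.0000 = 96.0000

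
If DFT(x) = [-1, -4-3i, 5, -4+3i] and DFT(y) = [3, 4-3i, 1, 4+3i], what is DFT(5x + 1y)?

By linearity: DFT(5x + 1y) = 5·DFT(x) + 1·DFT(y)
= 5·[-1, -4-3i, 5, -4+3i] + 1·[3, 4-3i, 1, 4+3i]

Computing element-wise:
Z[0] = 5·(-1) + 1·(3) = -2
Z[1] = 5·(-4-3i) + 1·(4-3i) = -16-18i
Z[2] = 5·(5) + 1·(1) = 26
Z[3] = 5·(-4+3i) + 1·(4+3i) = -16+18i

DFT(5x + 1y) = 5·X + 1·Y = [-2, -16-18i, 26, -16+18i]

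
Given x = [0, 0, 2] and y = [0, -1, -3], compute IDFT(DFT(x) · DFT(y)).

(x ⊛ y)[n] = Σ(m=0 to 2) x[m] · y[(n-m) mod 3]

Computing each output sample:
(x ⊛ y)[0] = -2
(x ⊛ y)[1] = -6
(x ⊛ y)[2] = 0

x ⊛ y = [-2, -6, 0]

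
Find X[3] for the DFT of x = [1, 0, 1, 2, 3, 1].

X[3] = Σ(n=0 to 5) x[n] · ω_6^(3n) where ω_6 = e^(-2πi/6)
= (1)·ω_6^0 + (0)·ω_6^3 + (1)·ω_6^6 + (2)·ω_6^9 + (3)·ω_6^12 + (1)·ω_6^15

X[3] = 2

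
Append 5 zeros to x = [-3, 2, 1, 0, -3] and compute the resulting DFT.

Original 5-point DFT: [-3, -4.1180-5.3431i, -1.8820-1.9879i, -1.8820+1.9879i, -4.1180+5.3431i]
Zero-padded 10-point DFT provides frequency interpolation.

DFT_10([x, 0, ...]) = [-3, 1.3541-0.3633i, -4.1180-5.3431i, -5.3541+1.5388i, -1.8820-1.9879i, -7, -1.8820+1.9879i, -5.3541-1.5388i, -4.1180+5.3431i, 1.3541+0.3633i]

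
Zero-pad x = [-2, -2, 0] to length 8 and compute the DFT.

Original 3-point DFT: [-4, -1.0000+1.7321i, -1.0000-1.7321i]
Zero-padded 8-point DFT provides frequency interpolation.

DFT_8([x, 0, ...]) = [-4, -3.4142+1.4142i, -2+2i, -0.5858+1.4142i, 0, -0.5858-1.4142i, -2-2i, -3.4142-1.4142i]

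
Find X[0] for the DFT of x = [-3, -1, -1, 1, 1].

X[0] = Σ(n=0 to 4) x[n] · ω_5^0 = Σ x[n]
= (-3) + (-1) + (-1) + (1) + (1)

X[0] = -3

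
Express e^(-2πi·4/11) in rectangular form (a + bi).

ω_11^4 = e^(-2πi·4/11)
= cos(-2π·4/11) + i·sin(-2π·4/11)
= cos(-8π/11) + i·sin(-8π/11)

ω_11^4 = cos(-8π/11) + i·sin(-8π/11) = -0.6549-0.7557i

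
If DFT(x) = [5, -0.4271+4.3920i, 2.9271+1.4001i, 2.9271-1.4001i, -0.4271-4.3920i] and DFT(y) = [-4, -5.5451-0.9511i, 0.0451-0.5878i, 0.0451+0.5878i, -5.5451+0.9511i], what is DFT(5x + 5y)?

By linearity: DFT(5x + 5y) = 5·DFT(x) + 5·DFT(y)
= 5·[5, -0.4271+4.3920i, 2.9271+1.4001i, 2.9271-1.4001i, -0.4271-4.3920i] + 5·[-4, -5.5451-0.9511i, 0.0451-0.5878i, 0.0451+0.5878i, -5.5451+0.9511i]

Computing element-wise:
Z[0] = 5·(5) + 5·(-4) = 5
Z[1] = 5·(-0.4271+4.3920i) + 5·(-5.5451-0.9511i) = -29.8610+17.2045i
Z[2] = 5·(2.9271+1.4001i) + 5·(0.0451-0.5878i) = 14.8610+4.0615i
Z[3] = 5·(2.9271-1.4001i) + 5·(0.0451+0.5878i) = 14.8610-4.0615i
Z[4] = 5·(-0.4271-4.3920i) + 5·(-5.5451+0.9511i) = -29.8610-17.2045i

DFT(5x + 5y) = 5·X + 5·Y = [5, -29.8610+17.2045i, 14.8610+4.0615i, 14.8610-4.0615i, -29.8610-17.2045i]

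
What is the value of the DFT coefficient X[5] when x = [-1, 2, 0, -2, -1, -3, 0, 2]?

X[5] = Σ(n=0 to 7) x[n] · ω_8^(5n) where ω_8 = e^(-2πi/8)
= (-1)·ω_8^0 + (2)·ω_8^5 + (0)·ω_8^10 + (-2)·ω_8^15 + (-1)·ω_8^20 + (-3)·ω_8^25 + (0)·ω_8^30 + (2)·ω_8^35

X[5] = -6.3640+0.7071i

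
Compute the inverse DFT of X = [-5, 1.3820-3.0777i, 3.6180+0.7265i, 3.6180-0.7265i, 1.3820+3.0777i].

x[n] = (1/5) Σ(k=0 to 4) X[k] · e^(2πikn/5)

Computing each x[n]:
x[0] = 1
x[1] = -1
x[2] = 0
x[3] = -2
x[4] = -3

x = [1, -1, 0, -2, -3]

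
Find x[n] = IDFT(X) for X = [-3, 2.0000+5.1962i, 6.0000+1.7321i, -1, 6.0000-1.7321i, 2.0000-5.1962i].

x[n] = (1/6) Σ(k=0 to 5) X[k] · e^(2πikn/6)

Computing each x[n]:
x[0] = 2
x[1] = -3
x[2] = -3
x[3] = 1
x[4] = -1
x[5] = 1

x = [2, -3, -3, 1, -1, 1]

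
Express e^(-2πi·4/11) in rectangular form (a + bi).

ω_11^4 = e^(-2πi·4/11)
= cos(-2π·4/11) + i·sin(-2π·4/11)
= cos(-8π/11) + i·sin(-8π/11)

ω_11^4 = cos(-8π/11) + i·sin(-8π/11) = -0.6549-0.7557i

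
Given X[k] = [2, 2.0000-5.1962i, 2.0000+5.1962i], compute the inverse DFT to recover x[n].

x[n] = (1/3) Σ(k=0 to 2) X[k] · e^(2πikn/3)

Computing each x[n]:
x[0] = 2
x[1] = 3
x[2] = -3

x = [2, 3, -3]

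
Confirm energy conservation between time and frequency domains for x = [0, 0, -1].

Time domain:
Σ|x[n]|² = |0|² + |0|² + |-1|² = 1.0000

Frequency domain:
(1/3)Σ|X[k]|² = (1/3)(|-1|² + |0.5000-0.8660i|² + |0.5000+0.8660i|²) = (1/3)·3.0000 = 1.0000

Both sides agree, confirming Parseval's theorem.

Σ|x[n]|² = (1/N)Σ|X[k]|² = 1.0000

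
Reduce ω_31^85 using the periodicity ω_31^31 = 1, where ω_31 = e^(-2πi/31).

Since ω_31^31 = 1, powers reduce modulo 31.
85 mod 31 = 23
So ω_31^85 = ω_31^23 = e^(-2πi·23/31)

ω_31^85 = ω_31^23 = -0.0506+0.9987i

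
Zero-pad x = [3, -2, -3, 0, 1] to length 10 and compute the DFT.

Original 5-point DFT: [-1, 5.1180+4.6165i, 2.8820-1.0898i, 2.8820+1.0898i, 5.1180-4.6165i]
Zero-padded 10-point DFT provides frequency interpolation.

DFT_10([x, 0, ...]) = [-1, -0.3541+3.4410i, 5.1180+4.6165i, 6.3541-0.8123i, 2.8820-1.0898i, 3, 2.8820+1.0898i, 6.3541+0.8123i, 5.1180-4.6165i, -0.3541-3.4410i]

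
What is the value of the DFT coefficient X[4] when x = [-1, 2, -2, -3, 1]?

X[4] = Σ(n=0 to 4) x[n] · ω_5^(4n) where ω_5 = e^(-2πi/5)
= (-1)·ω_5^0 + (2)·ω_5^4 + (-2)·ω_5^8 + (-3)·ω_5^12 + (1)·ω_5^16

X[4] = 3.9721+1.5388i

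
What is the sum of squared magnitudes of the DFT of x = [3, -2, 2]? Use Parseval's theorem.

Parseval: Σ|x[n]|² = (1/N)Σ|X[k]|², so Σ|X[k]|² = N·Σ|x[n]|² = 3·17.0000

Σ|X[k]|² = N·Σ|x[n]|² = 3·17.0000 = 51.0000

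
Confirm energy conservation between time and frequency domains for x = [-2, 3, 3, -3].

Time domain:
Σ|x[n]|² = |-2|² + |3|² + |3|² + |-3|² = 31.0000

Frequency domain:
(1/4)Σ|X[k]|² = (1/4)(|1|² + |-5-6i|² + |1|² + |-5+6i|²) = (1/4)·124.0000 = 31.0000

Both sides agree, confirming Parseval's theorem.

Σ|x[n]|² = (1/N)Σ|X[k]|² = 31.0000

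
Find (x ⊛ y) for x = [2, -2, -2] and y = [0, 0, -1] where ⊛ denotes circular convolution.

(x ⊛ y)[n] = Σ(m=0 to 2) x[m] · y[(n-m) mod 3]

Computing each output sample:
(x ⊛ y)[0] = 2
(x ⊛ y)[1] = 2
(x ⊛ y)[2] = -2

x ⊛ y = [2, 2, -2]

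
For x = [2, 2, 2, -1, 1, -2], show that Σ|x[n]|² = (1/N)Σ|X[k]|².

Time domain:
Σ|x[n]|² = |2|² + |2|² + |2|² + |-1|² + |1|² + |-2|² = 18.0000

Frequency domain:
(1/6)Σ|X[k]|² = (1/6)(|4|² + |1.5000-4.3301i|² + |-0.5000-2.5981i|² + |6|² + |-0.5000+2.5981i|² + |1.5000+4.3301i|²) = (1/6)·108.0000 = 18.0000

Both sides agree, confirming Parseval's theorem.

Σ|x[n]|² = (1/N)Σ|X[k]|² = 18.0000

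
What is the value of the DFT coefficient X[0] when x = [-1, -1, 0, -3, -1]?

X[0] = Σ(n=0 to 4) x[n] · ω_5^0 = Σ x[n]
= (-1) + (-1) + (0) + (-3) + (-1)

X[0] = -6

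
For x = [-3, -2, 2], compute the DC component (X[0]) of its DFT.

X[0] = Σ(n=0 to 2) x[n] · ω_3^0 = Σ x[n]
= (-3) + (-2) + (2)

X[0] = -3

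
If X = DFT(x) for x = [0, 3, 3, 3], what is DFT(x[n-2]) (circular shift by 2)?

Time shift by 2: X_shifted[k] = ω_4^(2k) · X[k]
Shifted x = [3, 3, 0, 3]

DFT(x[n-2]) = [9, 3, -3, 3]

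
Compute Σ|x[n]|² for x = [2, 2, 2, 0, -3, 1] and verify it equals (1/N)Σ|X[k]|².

Time domain:
Σ|x[n]|² = |2|² + |2|² + |2|² + |0|² + |-3|² + |1|² = 22.0000

Frequency domain:
(1/6)Σ|X[k]|² = (1/6)(|4|² + |4.0000-5.1962i|² + |1.0000+3.4641i|² + |-2|² + |1.0000-3.4641i|² + |4.0000+5.1962i|²) = (1/6)·132.0000 = 22.0000

Both sides agree, confirming Parseval's theorem.

Σ|x[n]|² = (1/N)Σ|X[k]|² = 22.0000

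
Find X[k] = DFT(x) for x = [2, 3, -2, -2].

X[k] = Σ(n=0 to 3) x[n] · ω_4^(nk)
where ω_4 = e^(-2πi/4)

Computing each X[k]:
X[0] = 1
X[1] = 4-5i
X[2] = -1
X[3] = 4+5i

X = [1, 4-5i, -1, 4+5i]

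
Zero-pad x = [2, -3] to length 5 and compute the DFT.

Original 2-point DFT: [-1, 5]
Zero-padded 5-point DFT provides frequency interpolation.

DFT_5([x, 0, ...]) = [-1, 1.0729+2.8532i, 4.4271+1.7634i, 4.4271-1.7634i, 1.0729-2.8532i]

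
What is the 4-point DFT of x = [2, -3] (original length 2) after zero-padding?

Original 2-point DFT: [-1, 5]
Zero-padded 4-point DFT provides frequency interpolation.

DFT_4([x, 0, ...]) = [-1, 2+3i, 5, 2-3i]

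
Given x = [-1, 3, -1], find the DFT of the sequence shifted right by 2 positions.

Time shift by 2: X_shifted[k] = ω_3^(2k) · X[k]
Shifted x = [3, -1, -1]

DFT(x[n-2]) = [1, 4, 4]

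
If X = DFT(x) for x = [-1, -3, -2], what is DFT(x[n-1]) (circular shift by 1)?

Time shift by 1: X_shifted[k] = ω_3^(1k) · X[k]
Shifted x = [-2, -1, -3]

DFT(x[n-1]) = [-6, -1.7321i, 1.7321i]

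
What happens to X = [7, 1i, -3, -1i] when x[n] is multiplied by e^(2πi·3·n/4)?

Modulation property: DFT(ω_4^(-3n)·x[n]) = X[(k-3) mod 4], so circularly shift X by 3 positions.

X[k-3] = [1i, -3, -1i, 7]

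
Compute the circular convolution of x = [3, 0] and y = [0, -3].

(x ⊛ y)[n] = Σ(m=0 to 1) x[m] · y[(n-m) mod 2]

Computing each output sample:
(x ⊛ y)[0] = 0
(x ⊛ y)[1] = -9

x ⊛ y = [0, -9]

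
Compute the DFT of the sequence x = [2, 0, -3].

X[k] = Σ(n=0 to 2) x[n] · ω_3^(nk)
where ω_3 = e^(-2πi/3)

Computing each X[k]:
X[0] = -1
X[1] = 3.5000-2.5981i
X[2] = 3.5000+2.5981i

X = [-1, 3.5000-2.5981i, 3.5000+2.5981i]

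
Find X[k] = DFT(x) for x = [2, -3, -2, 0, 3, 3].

X[k] = Σ(n=0 to 5) x[n] · ω_6^(nk)
where ω_6 = e^(-2πi/6)

Computing each X[k]:
X[0] = 3
X[1] = 1.5000+9.5263i
X[2] = 1.5000+0.8660i
X[3] = 3
X[4] = 1.5000-0.8660i
X[5] = 1.5000-9.5263i

X = [3, 1.5000+9.5263i, 1.5000+0.8660i, 3, 1.5000-0.8660i, 1.5000-9.5263i]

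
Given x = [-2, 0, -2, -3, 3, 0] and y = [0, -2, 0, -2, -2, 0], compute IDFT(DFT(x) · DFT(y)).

(x ⊛ y)[n] = Σ(m=0 to 5) x[m] · y[(n-m) mod 6]

Computing each output sample:
(x ⊛ y)[0] = 10
(x ⊛ y)[1] = 4
(x ⊛ y)[2] = -6
(x ⊛ y)[3] = 8
(x ⊛ y)[4] = 10
(x ⊛ y)[5] = -2

x ⊛ y = [10, 4, -6, 8, 10, -2]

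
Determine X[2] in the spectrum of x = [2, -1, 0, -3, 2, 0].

X[2] = Σ(n=0 to 5) x[n] · ω_6^(2n) where ω_6 = e^(-2πi/6)
= (2)·ω_6^0 + (-1)·ω_6^2 + (0)·ω_6^4 + (-3)·ω_6^6 + (2)·ω_6^8 + (0)·ω_6^10

X[2] = -1.5000-0.8660i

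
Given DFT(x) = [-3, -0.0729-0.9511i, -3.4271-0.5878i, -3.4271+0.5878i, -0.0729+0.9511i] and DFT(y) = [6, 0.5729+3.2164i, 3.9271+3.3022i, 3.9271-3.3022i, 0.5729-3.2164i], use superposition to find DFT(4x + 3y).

By linearity: DFT(4x + 3y) = 4·DFT(x) + 3·DFT(y)
= 4·[-3, -0.0729-0.9511i, -3.4271-0.5878i, -3.4271+0.5878i, -0.0729+0.9511i] + 3·[6, 0.5729+3.2164i, 3.9271+3.3022i, 3.9271-3.3022i, 0.5729-3.2164i]

Computing element-wise:
Z[0] = 4·(-3) + 3·(6) = 6
Z[1] = 4·(-0.0729-0.9511i) + 3·(0.5729+3.2164i) = 1.4271+5.8448i
Z[2] = 4·(-3.4271-0.5878i) + 3·(3.9271+3.3022i) = -1.9271+7.5554i
Z[3] = 4·(-3.4271+0.5878i) + 3·(3.9271-3.3022i) = -1.9271-7.5554i
Z[4] = 4·(-0.0729+0.9511i) + 3·(0.5729-3.2164i) = 1.4271-5.8448i

DFT(4x + 3y) = 4·X + 3·Y = [6, 1.4271+5.8448i, -1.9271+7.5554i, -1.9271-7.5554i, 1.4271-5.8448i]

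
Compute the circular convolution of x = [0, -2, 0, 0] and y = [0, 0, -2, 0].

(x ⊛ y)[n] = Σ(m=0 to 3) x[m] · y[(n-m) mod 4]

Computing each output sample:
(x ⊛ y)[0] = 0
(x ⊛ y)[1] = 0
(x ⊛ y)[2] = 0
(x ⊛ y)[3] = 4

x ⊛ y = [0, 0, 0, 4]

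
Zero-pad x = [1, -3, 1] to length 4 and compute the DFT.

Original 3-point DFT: [-1, 2.0000+3.4641i, 2.0000-3.4641i]
Zero-padded 4-point DFT provides frequency interpolation.

DFT_4([x, 0, ...]) = [-1, 3i, 5, -3i]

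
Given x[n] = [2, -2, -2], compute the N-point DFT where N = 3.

X[k] = Σ(n=0 to 2) x[n] · ω_3^(nk)
where ω_3 = e^(-2πi/3)

Computing each X[k]:
X[0] = -2
X[1] = 4
X[2] = 4

X = [-2, 4, 4]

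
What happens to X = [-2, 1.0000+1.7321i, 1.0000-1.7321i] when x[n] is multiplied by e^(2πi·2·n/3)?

Modulation property: DFT(ω_3^(-2n)·x[n]) = X[(k-2) mod 3], so circularly shift X by 2 positions.

X[k-2] = [1.0000+1.7321i, 1.0000-1.7321i, -2]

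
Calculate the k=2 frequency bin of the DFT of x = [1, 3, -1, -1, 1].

X[2] = Σ(n=0 to 4) x[n] · ω_5^(2n) where ω_5 = e^(-2πi/5)
= (1)·ω_5^0 + (3)·ω_5^2 + (-1)·ω_5^4 + (-1)·ω_5^6 + (1)·ω_5^8

X[2] = -2.8541-1.1756i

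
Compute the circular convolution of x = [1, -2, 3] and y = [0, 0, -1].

(x ⊛ y)[n] = Σ(m=0 to 2) x[m] · y[(n-m) mod 3]

Computing each output sample:
(x ⊛ y)[0] = 2
(x ⊛ y)[1] = -3
(x ⊛ y)[2] = -1

x ⊛ y = [2, -3, -1]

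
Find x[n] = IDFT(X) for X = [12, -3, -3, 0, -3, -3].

x[n] = (1/6) Σ(k=0 to 5) X[k] · e^(2πikn/6)

Computing each x[n]:
x[0] = 0
x[1] = 2
x[2] = 3
x[3] = 2
x[4] = 3
x[5] = 2

x = [0, 2, 3, 2, 3, 2]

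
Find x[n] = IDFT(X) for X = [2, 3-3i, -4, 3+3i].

x[n] = (1/4) Σ(k=0 to 3) X[k] · e^(2πikn/4)

Computing each x[n]:
x[0] = 1
x[1] = 3
x[2] = -2
x[3] = 0

x = [1, 3, -2, 0]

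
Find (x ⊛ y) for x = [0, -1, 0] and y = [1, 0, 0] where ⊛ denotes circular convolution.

(x ⊛ y)[n] = Σ(m=0 to 2) x[m] · y[(n-m) mod 3]

Computing each output sample:
(x ⊛ y)[0] = 0
(x ⊛ y)[1] = -1
(x ⊛ y)[2] = 0

x ⊛ y = [0, -1, 0]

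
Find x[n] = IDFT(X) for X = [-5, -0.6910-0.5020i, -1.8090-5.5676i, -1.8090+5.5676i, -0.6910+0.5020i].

x[n] = (1/5) Σ(k=0 to 4) X[k] · e^(2πikn/5)

Computing each x[n]:
x[0] = -2
x[1] = 1
x[2] = -3
x[3] = 1
x[4] = -2

x = [-2, 1, -3, 1, -2]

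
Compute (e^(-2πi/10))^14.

Since ω_10^10 = 1, powers reduce modulo 10.
14 mod 10 = 4
So ω_10^14 = ω_10^4 = e^(-2πi·4/10)

ω_10^14 = ω_10^4 = -0.8090-0.5878i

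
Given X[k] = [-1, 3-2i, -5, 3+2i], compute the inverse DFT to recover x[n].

x[n] = (1/4) Σ(k=0 to 3) X[k] · e^(2πikn/4)

Computing each x[n]:
x[0] = 0
x[1] = 2
x[2] = -3
x[3] = 0

x = [0, 2, -3, 0]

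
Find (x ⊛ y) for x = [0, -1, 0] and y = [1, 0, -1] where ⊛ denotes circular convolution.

(x ⊛ y)[n] = Σ(m=0 to 2) x[m] · y[(n-m) mod 3]

Computing each output sample:
(x ⊛ y)[0] = 1
(x ⊛ y)[1] = -1
(x ⊛ y)[2] = 0

x ⊛ y = [1, -1, 0]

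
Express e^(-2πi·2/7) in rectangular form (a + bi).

ω_7^2 = e^(-2πi·2/7)
= cos(-2π·2/7) + i·sin(-2π·2/7)
= cos(-4π/7) + i·sin(-4π/7)

ω_7^2 = cos(-4π/7) + i·sin(-4π/7) = -0.2225-0.9749i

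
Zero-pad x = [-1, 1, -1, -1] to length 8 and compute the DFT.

Original 4-point DFT: [-2, -2i, -2, 2i]
Zero-padded 8-point DFT provides frequency interpolation.

DFT_8([x, 0, ...]) = [-2, 0.4142+1.0000i, -2i, -2.4142-1.0000i, -2, -2.4142+1.0000i, 2i, 0.4142-1.0000i]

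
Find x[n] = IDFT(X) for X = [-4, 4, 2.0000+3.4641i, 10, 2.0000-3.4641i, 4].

x[n] = (1/6) Σ(k=0 to 5) X[k] · e^(2πikn/6)

Computing each x[n]:
x[0] = 3
x[1] = -3
x[2] = 1
x[3] = -3
x[4] = -1
x[5] = -1

x = [3, -3, 1, -3, -1, -1]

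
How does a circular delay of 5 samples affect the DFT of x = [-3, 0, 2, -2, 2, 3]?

Time shift by 5: X_shifted[k] = ω_6^(5k) · X[k]
Shifted x = [0, 2, -2, 2, 3, -3]

DFT(x[n-5]) = [2, -3, 2.0000-8.6603i, 0, 2.0000+8.6603i, -3]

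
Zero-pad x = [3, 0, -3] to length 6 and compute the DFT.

Original 3-point DFT: [0, 4.5000-2.5981i, 4.5000+2.5981i]
Zero-padded 6-point DFT provides frequency interpolation.

DFT_6([x, 0, ...]) = [0, 4.5000+2.5981i, 4.5000-2.5981i, 0, 4.5000+2.5981i, 4.5000-2.5981i]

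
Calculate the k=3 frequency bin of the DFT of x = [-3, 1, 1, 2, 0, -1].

X[3] = Σ(n=0 to 5) x[n] · ω_6^(3n) where ω_6 = e^(-2πi/6)
= (-3)·ω_6^0 + (1)·ω_6^3 + (1)·ω_6^6 + (2)·ω_6^9 + (0)·ω_6^12 + (-1)·ω_6^15

X[3] = -4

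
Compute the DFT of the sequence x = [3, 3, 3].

X[k] = Σ(n=0 to 2) x[n] · ω_3^(nk)
where ω_3 = e^(-2πi/3)

Computing each X[k]:
X[0] = 9
X[1] = 0
X[2] = 0

X = [9, 0, 0]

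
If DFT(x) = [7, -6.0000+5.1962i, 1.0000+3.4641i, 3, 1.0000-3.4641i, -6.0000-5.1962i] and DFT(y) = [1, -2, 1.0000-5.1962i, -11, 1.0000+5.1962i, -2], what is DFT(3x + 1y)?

By linearity: DFT(3x + 1y) = 3·DFT(x) + 1·DFT(y)
= 3·[7, -6.0000+5.1962i, 1.0000+3.4641i, 3, 1.0000-3.4641i, -6.0000-5.1962i] + 1·[1, -2, 1.0000-5.1962i, -11, 1.0000+5.1962i, -2]

Computing element-wise:
Z[0] = 3·(7) + 1·(1) = 22
Z[1] = 3·(-6.0000+5.1962i) + 1·(-2) = -20.0000+15.5886i
Z[2] = 3·(1.0000+3.4641i) + 1·(1.0000-5.1962i) = 4.0000+5.1961i
Z[3] = 3·(3) + 1·(-11) = -2
Z[4] = 3·(1.0000-3.4641i) + 1·(1.0000+5.1962i) = 4.0000-5.1961i
Z[5] = 3·(-6.0000-5.1962i) + 1·(-2) = -20.0000-15.5886i

DFT(3x + 1y) = 3·X + 1·Y = [22, -20.0000+15.5886i, 4.0000+5.1961i, -2, 4.0000-5.1961i, -20.0000-15.5886i]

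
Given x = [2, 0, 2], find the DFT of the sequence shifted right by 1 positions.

Time shift by 1: X_shifted[k] = ω_3^(1k) · X[k]
Shifted x = [2, 2, 0]

DFT(x[n-1]) = [4, 1.0000-1.7321i, 1.0000+1.7321i]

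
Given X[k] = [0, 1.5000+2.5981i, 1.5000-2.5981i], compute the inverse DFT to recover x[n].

x[n] = (1/3) Σ(k=0 to 2) X[k] · e^(2πikn/3)

Computing each x[n]:
x[0] = 1
x[1] = -2
x[2] = 1

x = [1, -2, 1]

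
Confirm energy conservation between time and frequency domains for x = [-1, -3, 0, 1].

Time domain:
Σ|x[n]|² = |-1|² + |-3|² + |0|² + |1|² = 11.0000

Frequency domain:
(1/4)Σ|X[k]|² = (1/4)(|-3|² + |-1+4i|² + |1|² + |-1-4i|²) = (1/4)·44.0000 = 11.0000

Both sides agree, confirming Parseval's theorem.

Σ|x[n]|² = (1/N)Σ|X[k]|² = 11.0000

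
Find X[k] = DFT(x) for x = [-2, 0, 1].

X[k] = Σ(n=0 to 2) x[n] · ω_3^(nk)
where ω_3 = e^(-2πi/3)

Computing each X[k]:
X[0] = -1
X[1] = -2.5000+0.8660i
X[2] = -2.5000-0.8660i

X = [-1, -2.5000+0.8660i, -2.5000-0.8660i]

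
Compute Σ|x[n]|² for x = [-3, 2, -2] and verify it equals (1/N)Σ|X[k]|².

Time domain:
Σ|x[n]|² = |-3|² + |2|² + |-2|² = 17.0000

Frequency domain:
(1/3)Σ|X[k]|² = (1/3)(|-3|² + |-3.0000-3.4641i|² + |-3.0000+3.4641i|²) = (1/3)·51.0000 = 17.0000

Both sides agree, confirming Parseval's theorem.

Σ|x[n]|² = (1/N)Σ|X[k]|² = 17.0000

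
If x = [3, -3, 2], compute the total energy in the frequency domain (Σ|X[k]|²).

Parseval: Σ|x[n]|² = (1/N)Σ|X[k]|², so Σ|X[k]|² = N·Σ|x[n]|² = 3·22.0000

Σ|X[k]|² = N·Σ|x[n]|² = 3·22.0000 = 66.0000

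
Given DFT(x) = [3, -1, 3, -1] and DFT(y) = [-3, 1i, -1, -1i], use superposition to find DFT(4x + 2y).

By linearity: DFT(4x + 2y) = 4·DFT(x) + 2·DFT(y)
= 4·[3, -1, 3, -1] + 2·[-3, 1i, -1, -1i]

Computing element-wise:
Z[0] = 4·(3) + 2·(-3) = 6
Z[1] = 4·(-1) + 2·(1i) = -4+2i
Z[2] = 4·(3) + 2·(-1) = 10
Z[3] = 4·(-1) + 2·(-1i) = -4-2i

DFT(4x + 2y) = 4·X + 2·Y = [6, -4+2i, 10, -4-2i]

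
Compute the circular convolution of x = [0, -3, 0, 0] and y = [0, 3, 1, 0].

(x ⊛ y)[n] = Σ(m=0 to 3) x[m] · y[(n-m) mod 4]

Computing each output sample:
(x ⊛ y)[0] = 0
(x ⊛ y)[1] = 0
(x ⊛ y)[2] = -9
(x ⊛ y)[3] = -3

x ⊛ y = [0, 0, -9, -3]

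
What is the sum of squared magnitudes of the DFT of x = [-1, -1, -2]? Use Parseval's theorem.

Parseval: Σ|x[n]|² = (1/N)Σ|X[k]|², so Σ|X[k]|² = N·Σ|x[n]|² = 3·6.0000

Σ|X[k]|² = N·Σ|x[n]|² = 3·6.0000 = 18.0000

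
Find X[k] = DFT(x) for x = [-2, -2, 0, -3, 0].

X[k] = Σ(n=0 to 4) x[n] · ω_5^(nk)
where ω_5 = e^(-2πi/5)

Computing each X[k]:
X[0] = -7
X[1] = -0.1910+0.1388i
X[2] = -1.3090+4.0287i
X[3] = -1.3090-4.0287i
X[4] = -0.1910-0.1388i

X = [-7, -0.1910+0.1388i, -1.3090+4.0287i, -1.3090-4.0287i, -0.1910-0.1388i]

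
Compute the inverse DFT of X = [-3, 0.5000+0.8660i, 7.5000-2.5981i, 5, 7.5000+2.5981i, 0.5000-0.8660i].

x[n] = (1/6) Σ(k=0 to 5) X[k] · e^(2πikn/6)

Computing each x[n]:
x[0] = 3
x[1] = -2
x[2] = -2
x[3] = 1
x[4] = 0
x[5] = -3

x = [3, -2, -2, 1, 0, -3]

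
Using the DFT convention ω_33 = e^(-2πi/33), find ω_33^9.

ω_33^9 = e^(-2πi·9/33)
= cos(-2π·9/33) + i·sin(-2π·9/33)
= cos(-18π/33) + i·sin(-18π/33)

ω_33^9 = cos(-18π/33) + i·sin(-18π/33) = -0.1423-0.9898i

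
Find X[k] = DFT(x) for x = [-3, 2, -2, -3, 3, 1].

X[k] = Σ(n=0 to 5) x[n] · ω_6^(nk)
where ω_6 = e^(-2πi/6)

Computing each X[k]:
X[0] = -2
X[1] = 1.0000+3.4641i
X[2] = -8.0000-5.1962i
X[3] = -2
X[4] = -8.0000+5.1962i
X[5] = 1.0000-3.4641i

X = [-2, 1.0000+3.4641i, -8.0000-5.1962i, -2, -8.0000+5.1962i, 1.0000-3.4641i]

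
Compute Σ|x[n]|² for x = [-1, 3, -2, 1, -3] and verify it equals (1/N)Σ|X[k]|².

Time domain:
Σ|x[n]|² = |-1|² + |3|² + |-2|² + |1|² + |-3|² = 24.0000

Frequency domain:
(1/5)Σ|X[k]|² = (1/5)(|-2|² + |-0.1910-3.9430i|² + |-1.3090-6.3799i|² + |-1.3090+6.3799i|² + |-0.1910+3.9430i|²) = (1/5)·120.0000 = 24.0000

Both sides agree, confirming Parseval's theorem.

Σ|x[n]|² = (1/N)Σ|X[k]|² = 24.0000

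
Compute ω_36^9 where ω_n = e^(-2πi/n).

ω_36^9 = e^(-2πi·9/36)
= cos(-2π·9/36) + i·sin(-2π·9/36)
= cos(-18π/36) + i·sin(-18π/36)

ω_36^9 = cos(-18π/36) + i·sin(-18π/36) = -1i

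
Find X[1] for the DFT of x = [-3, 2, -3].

X[1] = Σ(n=0 to 2) x[n] · ω_3^(1n) where ω_3 = e^(-2πi/3)
= (-3)·ω_3^0 + (2)·ω_3^1 + (-3)·ω_3^2

X[1] = -2.5000-4.3301i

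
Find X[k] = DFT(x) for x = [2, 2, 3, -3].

X[k] = Σ(n=0 to 3) x[n] · ω_4^(nk)
where ω_4 = e^(-2πi/4)

Computing each X[k]:
X[0] = 4
X[1] = -1-5i
X[2] = 6
X[3] = -1+5i

X = [4, -1-5i, 6, -1+5i]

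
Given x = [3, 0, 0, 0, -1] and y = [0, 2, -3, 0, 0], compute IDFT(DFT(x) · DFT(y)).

(x ⊛ y)[n] = Σ(m=0 to 4) x[m] · y[(n-m) mod 5]

Computing each output sample:
(x ⊛ y)[0] = -2
(x ⊛ y)[1] = 9
(x ⊛ y)[2] = -9
(x ⊛ y)[3] = 0
(x ⊛ y)[4] = 0

x ⊛ y = [-2, 9, -9, 0, 0]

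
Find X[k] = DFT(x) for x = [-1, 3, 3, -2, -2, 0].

X[k] = Σ(n=0 to 5) x[n] · ω_6^(nk)
where ω_6 = e^(-2πi/6)

Computing each X[k]:
X[0] = 1
X[1] = 2.0000-6.9282i
X[2] = -5.0000+1.7321i
X[3] = -1
X[4] = -5.0000-1.7321i
X[5] = 2.0000+6.9282i

X = [1, 2.0000-6.9282i, -5.0000+1.7321i, -1, -5.0000-1.7321i, 2.0000+6.9282i]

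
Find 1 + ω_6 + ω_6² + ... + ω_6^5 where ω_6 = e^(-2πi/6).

Sum of all nth roots of unity equals 0 for n > 1 (geometric series with r ≠ 1).

0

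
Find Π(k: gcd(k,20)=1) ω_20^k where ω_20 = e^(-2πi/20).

The primitive 20th roots of unity are ω_20^k for k coprime to 20: k ∈ {1, 3, 7, 9, 11, 13, 17, 19}
Their product equals the constant term of the cyclotomic polynomial Φ_20(x) up to sign.
For n ≥ 3, the product of all primitive nth roots of unity is 1. (For n=1 it is 1; for n=2 it is -1.)

1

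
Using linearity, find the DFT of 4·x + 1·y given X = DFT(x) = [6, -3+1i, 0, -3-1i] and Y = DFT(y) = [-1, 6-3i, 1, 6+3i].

By linearity: DFT(4x + 1y) = 4·DFT(x) + 1·DFT(y)
= 4·[6, -3+1i, 0, -3-1i] + 1·[-1, 6-3i, 1, 6+3i]

Computing element-wise:
Z[0] = 4·(6) + 1·(-1) = 23
Z[1] = 4·(-3+1i) + 1·(6-3i) = -6+1i
Z[2] = 4·(0) + 1·(1) = 1
Z[3] = 4·(-3-1i) + 1·(6+3i) = -6-1i

DFT(4x + 1y) = 4·X + 1·Y = [23, -6+1i, 1, -6-1i]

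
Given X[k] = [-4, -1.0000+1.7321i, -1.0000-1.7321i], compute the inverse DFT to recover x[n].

x[n] = (1/3) Σ(k=0 to 2) X[k] · e^(2πikn/3)

Computing each x[n]:
x[0] = -2
x[1] = -2
x[2] = 0

x = [-2, -2, 0]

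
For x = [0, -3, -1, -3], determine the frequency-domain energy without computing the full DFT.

Parseval: Σ|x[n]|² = (1/N)Σ|X[k]|², so Σ|X[k]|² = N·Σ|x[n]|² = 4·19.0000

Σ|X[k]|² = N·Σ|x[n]|² = 4·19.0000 = 76.0000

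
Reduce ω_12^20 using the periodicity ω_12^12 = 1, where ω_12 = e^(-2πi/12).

Since ω_12^12 = 1, powers reduce modulo 12.
20 mod 12 = 8
So ω_12^20 = ω_12^8 = e^(-2πi·8/12)

ω_12^20 = ω_12^8 = -0.5000+0.8660i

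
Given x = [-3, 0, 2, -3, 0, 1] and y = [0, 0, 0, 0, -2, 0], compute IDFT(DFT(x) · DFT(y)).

(x ⊛ y)[n] = Σ(m=0 to 5) x[m] · y[(n-m) mod 6]

Computing each output sample:
(x ⊛ y)[0] = -4
(x ⊛ y)[1] = 6
(x ⊛ y)[2] = 0
(x ⊛ y)[3] = -2
(x ⊛ y)[4] = 6
(x ⊛ y)[5] = 0

x ⊛ y = [-4, 6, 0, -2, 6, 0]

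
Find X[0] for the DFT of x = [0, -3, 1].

X[0] = Σ(n=0 to 2) x[n] · ω_3^0 = Σ x[n]
= (0) + (-3) + (1)

X[0] = -2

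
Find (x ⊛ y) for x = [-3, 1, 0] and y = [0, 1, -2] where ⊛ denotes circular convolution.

(x ⊛ y)[n] = Σ(m=0 to 2) x[m] · y[(n-m) mod 3]

Computing each output sample:
(x ⊛ y)[0] = -2
(x ⊛ y)[1] = -3
(x ⊛ y)[2] = 7

x ⊛ y = [-2, -3, 7]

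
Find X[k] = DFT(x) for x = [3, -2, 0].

X[k] = Σ(n=0 to 2) x[n] · ω_3^(nk)
where ω_3 = e^(-2πi/3)

Computing each X[k]:
X[0] = 1
X[1] = 4.0000+1.7321i
X[2] = 4.0000-1.7321i

X = [1, 4.0000+1.7321i, 4.0000-1.7321i]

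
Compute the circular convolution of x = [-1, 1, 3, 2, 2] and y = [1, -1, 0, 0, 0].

(x ⊛ y)[n] = Σ(m=0 to 4) x[m] · y[(n-m) mod 5]

Computing each output sample:
(x ⊛ y)[0] = -3
(x ⊛ y)[1] = 2
(x ⊛ y)[2] = 2
(x ⊛ y)[3] = -1
(x ⊛ y)[4] = 0

x ⊛ y = [-3, 2, 2, -1, 0]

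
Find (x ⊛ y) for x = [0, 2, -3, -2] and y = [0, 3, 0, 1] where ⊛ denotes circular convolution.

(x ⊛ y)[n] = Σ(m=0 to 3) x[m] · y[(n-m) mod 4]

Computing each output sample:
(x ⊛ y)[0] = -4
(x ⊛ y)[1] = -3
(x ⊛ y)[2] = 4
(x ⊛ y)[3] = -9

x ⊛ y = [-4, -3, 4, -9]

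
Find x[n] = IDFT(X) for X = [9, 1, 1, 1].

x[n] = (1/4) Σ(k=0 to 3) X[k] · e^(2πikn/4)

Computing each x[n]:
x[0] = 3
x[1] = 2
x[2] = 2
x[3] = 2

x = [3, 2, 2, 2]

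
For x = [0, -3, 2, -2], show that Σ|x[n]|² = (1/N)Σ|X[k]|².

Time domain:
Σ|x[n]|² = |0|² + |-3|² + |2|² + |-2|² = 17.0000

Frequency domain:
(1/4)Σ|X[k]|² = (1/4)(|-3|² + |-2+1i|² + |7|² + |-2-1i|²) = (1/4)·68.0000 = 17.0000

Both sides agree, confirming Parseval's theorem.

Σ|x[n]|² = (1/N)Σ|X[k]|² = 17.0000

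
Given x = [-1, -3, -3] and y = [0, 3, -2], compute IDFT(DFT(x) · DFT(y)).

(x ⊛ y)[n] = Σ(m=0 to 2) x[m] · y[(n-m) mod 3]

Computing each output sample:
(x ⊛ y)[0] = -3
(x ⊛ y)[1] = 3
(x ⊛ y)[2] = -7

x ⊛ y = [-3, 3, -7]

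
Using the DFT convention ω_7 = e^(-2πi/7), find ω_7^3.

ω_7^3 = e^(-2πi·3/7)
= cos(-2π·3/7) + i·sin(-2π·3/7)
= cos(-6π/7) + i·sin(-6π/7)

ω_7^3 = cos(-6π/7) + i·sin(-6π/7) = -0.9010-0.4339i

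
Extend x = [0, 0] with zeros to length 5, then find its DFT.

Original 2-point DFT: [0, 0]
Zero-padded 5-point DFT provides frequency interpolation.

DFT_5([x, 0, ...]) = [0, 0, 0, 0, 0]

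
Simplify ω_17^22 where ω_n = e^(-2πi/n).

Since ω_17^17 = 1, powers reduce modulo 17.
22 mod 17 = 5
So ω_17^22 = ω_17^5 = e^(-2πi·5/17)

ω_17^22 = ω_17^5 = -0.2737-0.9618i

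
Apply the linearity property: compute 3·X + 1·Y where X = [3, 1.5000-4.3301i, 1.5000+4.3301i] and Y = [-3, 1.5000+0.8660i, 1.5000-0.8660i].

By linearity: DFT(3x + 1y) = 3·DFT(x) + 1·DFT(y)
= 3·[3, 1.5000-4.3301i, 1.5000+4.3301i] + 1·[-3, 1.5000+0.8660i, 1.5000-0.8660i]

Computing element-wise:
Z[0] = 3·(3) + 1·(-3) = 6
Z[1] = 3·(1.5000-4.3301i) + 1·(1.5000+0.8660i) = 6.0000-12.1243i
Z[2] = 3·(1.5000+4.3301i) + 1·(1.5000-0.8660i) = 6.0000+12.1243i

DFT(3x + 1y) = 3·X + 1·Y = [6, 6.0000-12.1243i, 6.0000+12.1243i]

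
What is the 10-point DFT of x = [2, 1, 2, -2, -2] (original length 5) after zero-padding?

Original 5-point DFT: [1, 1.6910-5.2043i, 2.8090+2.0409i, 2.8090-2.0409i, 1.6910+5.2043i]
Zero-padded 10-point DFT provides frequency interpolation.

DFT_10([x, 0, ...]) = [1, 5.6631+0.5878i, 1.6910-5.2043i, -2.1631+0.9511i, 2.8090+2.0409i, 3, 2.8090-2.0409i, -2.1631-0.9511i, 1.6910+5.2043i, 5.6631-0.5878i]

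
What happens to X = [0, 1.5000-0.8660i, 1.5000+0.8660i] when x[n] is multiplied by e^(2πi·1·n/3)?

Modulation property: DFT(ω_3^(-1n)·x[n]) = X[(k-1) mod 3], so circularly shift X by 1 positions.

X[k-1] = [1.5000+0.8660i, 0, 1.5000-0.8660i]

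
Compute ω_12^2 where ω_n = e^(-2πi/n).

ω_12^2 = e^(-2πi·2/12)
= cos(-2π·2/12) + i·sin(-2π·2/12)
= cos(-4π/12) + i·sin(-4π/12)

ω_12^2 = cos(-4π/12) + i·sin(-4π/12) = 0.5000-0.8660i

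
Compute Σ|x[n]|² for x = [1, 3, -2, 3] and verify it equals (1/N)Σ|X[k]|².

Time domain:
Σ|x[n]|² = |1|² + |3|² + |-2|² + |3|² = 23.0000

Frequency domain:
(1/4)Σ|X[k]|² = (1/4)(|5|² + |3|² + |-7|² + |3|²) = (1/4)·92.0000 = 23.0000

Both sides agree, confirming Parseval's theorem.

Σ|x[n]|² = (1/N)Σ|X[k]|² = 23.0000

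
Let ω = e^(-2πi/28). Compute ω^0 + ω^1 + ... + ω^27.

Sum of all nth roots of unity equals 0 for n > 1 (geometric series with r ≠ 1).

0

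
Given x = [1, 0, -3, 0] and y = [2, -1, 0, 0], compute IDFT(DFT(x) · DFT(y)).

(x ⊛ y)[n] = Σ(m=0 to 3) x[m] · y[(n-m) mod 4]

Computing each output sample:
(x ⊛ y)[0] = 2
(x ⊛ y)[1] = -1
(x ⊛ y)[2] = -6
(x ⊛ y)[3] = 3

x ⊛ y = [2, -1, -6, 3]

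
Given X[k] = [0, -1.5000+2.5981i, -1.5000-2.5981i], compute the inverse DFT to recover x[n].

x[n] = (1/3) Σ(k=0 to 2) X[k] · e^(2πikn/3)

Computing each x[n]:
x[0] = -1
x[1] = -1
x[2] = 2

x = [-1, -1, 2]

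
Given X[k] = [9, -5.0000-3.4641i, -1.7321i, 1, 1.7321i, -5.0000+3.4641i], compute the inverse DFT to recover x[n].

x[n] = (1/6) Σ(k=0 to 5) X[k] · e^(2πikn/6)

Computing each x[n]:
x[0] = 0
x[1] = 2
x[2] = 3
x[3] = 3
x[4] = 2
x[5] = -1

x = [0, 2, 3, 3, 2, -1]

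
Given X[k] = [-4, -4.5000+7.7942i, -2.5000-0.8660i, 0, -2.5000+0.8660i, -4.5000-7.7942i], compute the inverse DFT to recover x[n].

x[n] = (1/6) Σ(k=0 to 5) X[k] · e^(2πikn/6)

Computing each x[n]:
x[0] = -3
x[1] = -3
x[2] = -2
x[3] = 0
x[4] = 3
x[5] = 1

x = [-3, -3, -2, 0, 3, 1]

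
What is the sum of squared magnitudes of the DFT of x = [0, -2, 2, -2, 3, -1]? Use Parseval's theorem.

Parseval: Σ|x[n]|² = (1/N)Σ|X[k]|², so Σ|X[k]|² = N·Σ|x[n]|² = 6·22.0000

Σ|X[k]|² = N·Σ|x[n]|² = 6·22.0000 = 132.0000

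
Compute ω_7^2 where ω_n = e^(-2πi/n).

ω_7^2 = e^(-2πi·2/7)
= cos(-2π·2/7) + i·sin(-2π·2/7)
= cos(-4π/7) + i·sin(-4π/7)

ω_7^2 = cos(-4π/7) + i·sin(-4π/7) = -0.2225-0.9749i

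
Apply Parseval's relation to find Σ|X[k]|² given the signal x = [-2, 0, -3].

Parseval: Σ|x[n]|² = (1/N)Σ|X[k]|², so Σ|X[k]|² = N·Σ|x[n]|² = 3·13.0000

Σ|X[k]|² = N·Σ|x[n]|² = 3·13.0000 = 39.0000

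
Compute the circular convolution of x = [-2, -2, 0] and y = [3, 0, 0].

(x ⊛ y)[n] = Σ(m=0 to 2) x[m] · y[(n-m) mod 3]

Computing each output sample:
(x ⊛ y)[0] = -6
(x ⊛ y)[1] = -6
(x ⊛ y)[2] = 0

x ⊛ y = [-6, -6, 0]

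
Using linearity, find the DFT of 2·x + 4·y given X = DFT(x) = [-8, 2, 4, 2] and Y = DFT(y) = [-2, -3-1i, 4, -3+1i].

By linearity: DFT(2x + 4y) = 2·DFT(x) + 4·DFT(y)
= 2·[-8, 2, 4, 2] + 4·[-2, -3-1i, 4, -3+1i]

Computing element-wise:
Z[0] = 2·(-8) + 4·(-2) = -24
Z[1] = 2·(2) + 4·(-3-1i) = -8-4i
Z[2] = 2·(4) + 4·(4) = 24
Z[3] = 2·(2) + 4·(-3+1i) = -8+4i

DFT(2x + 4y) = 2·X + 4·Y = [-24, -8-4i, 24, -8+4i]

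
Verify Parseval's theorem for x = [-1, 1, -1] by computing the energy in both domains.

Time domain:
Σ|x[n]|² = |-1|² + |1|² + |-1|² = 3.0000

Frequency domain:
(1/3)Σ|X[k]|² = (1/3)(|-1|² + |-1.0000-1.7321i|² + |-1.0000+1.7321i|²) = (1/3)·9.0000 = 3.0000

Both sides agree, confirming Parseval's theorem.

Σ|x[n]|² = (1/N)Σ|X[k]|² = 3.0000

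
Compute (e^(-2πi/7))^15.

Since ω_7^7 = 1, powers reduce modulo 7.
15 mod 7 = 1
So ω_7^15 = ω_7^1 = e^(-2πi·1/7)

ω_7^15 = ω_7^1 = 0.6235-0.7818i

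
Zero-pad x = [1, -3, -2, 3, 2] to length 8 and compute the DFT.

Original 5-point DFT: [1, -0.1180+7.6942i, 2.1180-1.8164i, 2.1180+1.8164i, -0.1180-7.6942i]
Zero-padded 8-point DFT provides frequency interpolation.

DFT_8([x, 0, ...]) = [1, -5.2426+2.0000i, 5+6i, 3.2426-2.0000i, 1, 3.2426+2.0000i, 5-6i, -5.2426-2.0000i]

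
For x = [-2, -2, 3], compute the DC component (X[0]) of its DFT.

X[0] = Σ(n=0 to 2) x[n] · ω_3^0 = Σ x[n]
= (-2) + (-2) + (3)

X[0] = -1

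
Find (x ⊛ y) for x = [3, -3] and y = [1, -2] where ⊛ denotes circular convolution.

(x ⊛ y)[n] = Σ(m=0 to 1) x[m] · y[(n-m) mod 2]

Computing each output sample:
(x ⊛ y)[0] = 9
(x ⊛ y)[1] = -9

x ⊛ y = [9, -9]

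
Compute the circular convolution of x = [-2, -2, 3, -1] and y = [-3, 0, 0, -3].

(x ⊛ y)[n] = Σ(m=0 to 3) x[m] · y[(n-m) mod 4]

Computing each output sample:
(x ⊛ y)[0] = 12
(x ⊛ y)[1] = -3
(x ⊛ y)[2] = -6
(x ⊛ y)[3] = 9

x ⊛ y = [12, -3, -6, 9]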